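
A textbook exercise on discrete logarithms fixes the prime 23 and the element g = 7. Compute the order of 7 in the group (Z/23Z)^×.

Since 7 ∈ (Z/23Z)^×, its order divides φ(23) = 23 − 1 = 22 = 2 · 11.
Divisors of 22: 1, 2, 11, 22.
Evaluate successive powers at the divisors of 22:
7^1 ≡ 7 (mod 23)
7^2 ≡ 3 (mod 23)
7^11 ≡ 22 (mod 23)
7^22 ≡ 1 (mod 23) ✓
The smallest such exponent is 22, so the order of 7 is 22.

22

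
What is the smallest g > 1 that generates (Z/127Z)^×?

3

φ(127) = 127 − 1 = 126 = 2 · 3^2 · 7.
g is a primitive root iff g^(126/q) ≢ 1 (mod 127) for each prime q ∈ {2, 3, 7}.
g = 2: 2^63 ≡ 1 — hits 1, so not a primitive root.
g = 3: 3^63 ≡ 126; 3^42 ≡ 107; 3^18 ≡ 4 — none is 1, so 3 is a primitive root.
So 3 is the smallest generator of (Z/127Z)^×.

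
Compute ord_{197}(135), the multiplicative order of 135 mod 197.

Since 135 ∈ (Z/197Z)^×, its order divides φ(197) = 197 − 1 = 196 = 2^2 · 7^2.
Divisors of 196: 1, 2, 4, 7, 14, 28, 49, 98, 196.
Compute 135^d (mod 197) for the divisors d until we hit 1:
135^1 ≡ 135 (mod 197)
135^2 ≡ 101 (mod 197)
135^4 ≡ 154 (mod 197)
135^7 ≡ 164 (mod 197)
135^14 ≡ 104 (mod 197)
135^28 ≡ 178 (mod 197)
135^49 ≡ 1 (mod 197) ✓
Hence ord(135) = 49.

49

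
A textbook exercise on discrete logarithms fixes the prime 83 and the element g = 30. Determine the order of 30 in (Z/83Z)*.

41

ord(30) | φ(83) = 83 − 1 = 82 = 2 · 41.
Divisors of 82: 1, 2, 41, 82.
Test each divisor d:
30^1 ≡ 30
30^2 ≡ 70
30^41 ≡ 1
Hence ord(30) = 41.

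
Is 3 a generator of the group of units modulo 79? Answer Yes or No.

Yes

φ(79) = 79 − 1 = 78 = 2 · 3 · 13.
3 is a primitive root mod 79 iff 3^(φ(79)/q) ≢ 1 for every prime q | φ(79), i.e. q ∈ {2, 3, 13}.
3^39 ≡ 78 (mod 79)  [q = 2: ≢ 1 ✓]
3^26 ≡ 23 (mod 79)  [q = 3: ≢ 1 ✓]
3^6 ≡ 18 (mod 79)  [q = 13: ≢ 1 ✓]
Every test exponent gives a nontrivial residue, hence 3 generates the full group.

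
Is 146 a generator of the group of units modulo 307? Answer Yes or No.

φ(307) = 307 − 1 = 306 = 2 · 3^2 · 17.
It suffices to check that the order of 146 is not a proper divisor of 306: compute 146^(306/q) for q ∈ {2, 3, 17}.
146^153 ≡ 1 (mod 307)  [q = 2: ≡ 1 ✗]
146^102 ≡ 289 (mod 307)  [q = 3: ≢ 1 ✓]
146^18 ≡ 269 (mod 307)  [q = 17: ≢ 1 ✓]
The check at q = 2 fails, so 146 generates a proper subgroup.

No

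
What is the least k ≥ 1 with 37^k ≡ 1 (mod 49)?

By Lagrange's theorem, ord_49(37) divides φ(49) = φ(7^2) = 7·(7−1) = 42 = 2 · 3 · 7.
Divisors of 42: 1, 2, 3, 6, 7, 14, 21, 42.
Compute 37^d (mod 49) for the divisors d until we hit 1:
37^1 ≡ 37 (mod 49)
37^2 ≡ 46 (mod 49)
37^3 ≡ 36 (mod 49)
37^6 ≡ 22 (mod 49)
37^7 ≡ 30 (mod 49)
37^14 ≡ 18 (mod 49)
37^21 ≡ 1 (mod 49) ✓
Therefore the multiplicative order of 37 modulo 49 is 21.

21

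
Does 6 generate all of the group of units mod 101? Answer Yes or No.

No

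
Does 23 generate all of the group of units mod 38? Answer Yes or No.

No

φ(38) = φ(2)·φ(19) = 1·18 = 18 = 2 · 3^2.
It suffices to check that the order of 23 is not a proper divisor of 18: compute 23^(18/q) for q ∈ {2, 3}.
23^9 ≡ 1 (mod 38)  [q = 2: ≡ 1 ✗]
23^6 ≡ 11 (mod 38)  [q = 3: ≢ 1 ✓]
Since 23^9 ≡ 1, the order of 23 divides 9 < 18, so 23 is not a primitive root.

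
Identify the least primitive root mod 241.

φ(241) = 241 − 1 = 240 = 2^4 · 3 · 5.
g is a primitive root iff g^(240/q) ≢ 1 (mod 241) for each prime q ∈ {2, 3, 5}.
g = 2: 2^120 ≡ 1 — hits 1, so not a primitive root.
g = 3: 3^120 ≡ 1 — hits 1, so not a primitive root.
g = 4: 4^120 ≡ 1 — hits 1, so not a primitive root.
g = 5: 5^120 ≡ 1 — hits 1, so not a primitive root.
g = 6: 6^120 ≡ 1 — hits 1, so not a primitive root.
g = 7: 7^120 ≡ 240; 7^80 ≡ 15; 7^48 ≡ 91 — none is 1, so 7 is a primitive root.
Hence the least primitive root of 241 is 7.

7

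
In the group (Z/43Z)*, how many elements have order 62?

0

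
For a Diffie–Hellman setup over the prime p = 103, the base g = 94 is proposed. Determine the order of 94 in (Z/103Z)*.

ord(94) | φ(103) = 103 − 1 = 102 = 2 · 3 · 17.
Divisors of 102: 1, 2, 3, 6, 17, 34, 51, 102.
Evaluate successive powers at the divisors of 102:
94^1 ≡ 94
94^2 ≡ 81
94^3 ≡ 95
94^6 ≡ 64
94^17 ≡ 102
94^34 ≡ 1
The smallest such exponent is 34, so the order of 94 is 34.

34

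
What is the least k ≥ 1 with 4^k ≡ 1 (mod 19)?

9

ord(4) | φ(19) = 19 − 1 = 18 = 2 · 3^2.
Divisors of 18: 1, 2, 3, 6, 9, 18.
Compute 4^d (mod 19) for the divisors d until we hit 1:
4^1 ≡ 4
4^2 ≡ 16
4^3 ≡ 7
4^6 ≡ 11
4^9 ≡ 1
The smallest such exponent is 9, so the order of 4 is 9.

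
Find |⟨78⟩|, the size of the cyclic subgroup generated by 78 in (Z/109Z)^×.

Since 78 ∈ (Z/109Z)^×, its order divides φ(109) = 109 − 1 = 108 = 2^2 · 3^3.
Divisors of 108: 1, 2, 3, 4, 6, 9, 12, 18, 27, 36, 54, 108.
Evaluate successive powers at the divisors of 108:
78^1 ≡ 78 (mod 109)
78^2 ≡ 89 (mod 109)
78^3 ≡ 75 (mod 109)
78^4 ≡ 73 (mod 109)
78^6 ≡ 66 (mod 109)
78^9 ≡ 45 (mod 109)
78^12 ≡ 105 (mod 109)
78^18 ≡ 63 (mod 109)
78^27 ≡ 1 (mod 109) ✓
The smallest such exponent is 27, so the order of 78 is 27.

27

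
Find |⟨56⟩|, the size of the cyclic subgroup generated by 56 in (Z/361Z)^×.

38

The order of 56 must divide φ(361) = φ(19^2) = 19·(19−1) = 342 = 2 · 3^2 · 19.
Divisors of 342: 1, 2, 3, 6, 9, 18, 19, 38, 57, 114, 171, 342.
Evaluate successive powers at the divisors of 342:
56^1 ≡ 56 (mod 361)
56^2 ≡ 248 (mod 361)
56^3 ≡ 170 (mod 361)
56^6 ≡ 20 (mod 361)
56^9 ≡ 151 (mod 361)
56^18 ≡ 58 (mod 361)
56^19 ≡ 360 (mod 361)
56^38 ≡ 1 (mod 361) ✓
So ord_361(56) = 38.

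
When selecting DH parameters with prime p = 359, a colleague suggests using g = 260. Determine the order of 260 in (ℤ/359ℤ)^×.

358

Since 260 ∈ (Z/359Z)^×, its order divides φ(359) = 359 − 1 = 358 = 2 · 179.
Divisors of 358: 1, 2, 179, 358.
Compute 260^d (mod 359) for the divisors d until we hit 1:
260^1 ≡ 260 (mod 359)
260^2 ≡ 108 (mod 359)
260^179 ≡ 358 (mod 359)
260^358 ≡ 1 (mod 359) ✓
So ord_359(260) = 358.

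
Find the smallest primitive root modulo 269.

2

φ(269) = 269 − 1 = 268 = 2^2 · 67.
Test candidates g = 2, 3, … against the prime factors q ∈ {2, 67} of φ(269): g is a generator iff g^(268/q) ≢ 1 for every such q.
g = 2: 2^134 ≡ 268; 2^4 ≡ 16 — none is 1, so 2 is a primitive root.
So 2 is the smallest generator of (Z/269Z)^×.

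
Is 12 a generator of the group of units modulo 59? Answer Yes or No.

No

φ(59) = 59 − 1 = 58 = 2 · 29.
12 is a primitive root mod 59 iff 12^(φ(59)/q) ≢ 1 for every prime q | φ(59), i.e. q ∈ {2, 29}.
12^29 ≡ 1 (mod 59)  [q = 2: ≡ 1 ✗]
12^2 ≡ 26 (mod 59)  [q = 29: ≢ 1 ✓]
12^29 ≡ 1 shows ord(12) | 29, strictly less than φ(59); not a primitive root.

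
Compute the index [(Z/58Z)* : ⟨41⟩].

The order of 41 must divide φ(58) = φ(2)·φ(29) = 1·28 = 28 = 2^2 · 7.
Divisors of 28: 1, 2, 4, 7, 14, 28.
Compute 41^d (mod 58) for the divisors d until we hit 1:
41^1 ≡ 41
41^2 ≡ 57
41^4 ≡ 1
So ord_58(41) = 4, hence |⟨41⟩| = 4.
Index = |(Z/58Z)^×| / |⟨41⟩| = 28 / 4 = 7.

7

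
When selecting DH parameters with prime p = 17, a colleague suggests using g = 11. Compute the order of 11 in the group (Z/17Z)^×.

Since 11 ∈ (Z/17Z)^×, its order divides φ(17) = 17 − 1 = 16 = 2^4.
Divisors of 16: 1, 2, 4, 8, 16.
Evaluate successive powers at the divisors of 16:
11^1 ≡ 11 (mod 17)
11^2 ≡ 2 (mod 17)
11^4 ≡ 4 (mod 17)
11^8 ≡ 16 (mod 17)
11^16 ≡ 1 (mod 17) ✓
Therefore the multiplicative order of 11 modulo 17 is 16.

16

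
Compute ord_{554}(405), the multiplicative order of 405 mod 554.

92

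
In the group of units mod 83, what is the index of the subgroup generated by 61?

2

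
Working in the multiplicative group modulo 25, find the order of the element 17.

20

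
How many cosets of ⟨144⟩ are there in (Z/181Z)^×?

4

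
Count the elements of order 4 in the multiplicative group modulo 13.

φ(13) = 13 − 1 = 12 = 2^2 · 3.
In a cyclic group of order 12, there are φ(d) elements of order d for each divisor d of 12, and zero for non-divisors.
4 = 2^2 divides 12, and φ(4) = 2.

2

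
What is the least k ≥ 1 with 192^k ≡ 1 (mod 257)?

256

The order of 192 must divide φ(257) = 257 − 1 = 256 = 2^8.
Divisors of 256: 1, 2, 4, 8, 16, 32, 64, 128, 256.
Evaluate successive powers at the divisors of 256:
192^1 ≡ 192
192^2 ≡ 113
192^4 ≡ 176
192^8 ≡ 136
192^16 ≡ 249
192^32 ≡ 64
192^64 ≡ 241
192^128 ≡ 256
192^256 ≡ 1
The smallest such exponent is 256, so the order of 192 is 256.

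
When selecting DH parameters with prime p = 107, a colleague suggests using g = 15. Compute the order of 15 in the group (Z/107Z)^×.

Since 15 ∈ (Z/107Z)^×, its order divides φ(107) = 107 − 1 = 106 = 2 · 53.
Divisors of 106: 1, 2, 53, 106.
Test each divisor d:
15^1 ≡ 15 (mod 107)
15^2 ≡ 11 (mod 107)
15^53 ≡ 106 (mod 107)
15^106 ≡ 1 (mod 107) ✓
The smallest such exponent is 106, so the order of 15 is 106.

106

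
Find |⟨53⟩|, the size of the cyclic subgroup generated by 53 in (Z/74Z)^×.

ord(53) | φ(74) = φ(2)·φ(37) = 1·36 = 36 = 2^2 · 3^2.
Divisors of 36: 1, 2, 3, 4, 6, 9, 12, 18, 36.
Evaluate successive powers at the divisors of 36:
53^1 ≡ 53 (mod 74)
53^2 ≡ 71 (mod 74)
53^3 ≡ 63 (mod 74)
53^4 ≡ 9 (mod 74)
53^6 ≡ 47 (mod 74)
53^9 ≡ 1 (mod 74) ✓
The smallest such exponent is 9, so the order of 53 is 9.

9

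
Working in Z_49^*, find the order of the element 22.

7

Since 22 ∈ (Z/49Z)^×, its order divides φ(49) = φ(7^2) = 7·(7−1) = 42 = 2 · 3 · 7.
Divisors of 42: 1, 2, 3, 6, 7, 14, 21, 42.
Check 22^d mod 49 for each divisor in increasing order:
22^1 ≡ 22 (mod 49)
22^2 ≡ 43 (mod 49)
22^3 ≡ 15 (mod 49)
22^6 ≡ 29 (mod 49)
22^7 ≡ 1 (mod 49) ✓
The smallest such exponent is 7, so the order of 22 is 7.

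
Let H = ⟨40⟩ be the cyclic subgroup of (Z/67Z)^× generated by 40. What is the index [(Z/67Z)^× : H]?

6

Since 40 ∈ (Z/67Z)^×, its order divides φ(67) = 67 − 1 = 66 = 2 · 3 · 11.
Divisors of 66: 1, 2, 3, 6, 11, 22, 33, 66.
Evaluate successive powers at the divisors of 66:
40^1 ≡ 40 (mod 67)
40^2 ≡ 59 (mod 67)
40^3 ≡ 15 (mod 67)
40^6 ≡ 24 (mod 67)
40^11 ≡ 1 (mod 67) ✓
The order of 40 is 11, so the subgroup it generates has 11 elements.
The index is φ(67) / ord(40) = 66 / 11 = 6.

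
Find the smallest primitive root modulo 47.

φ(47) = 47 − 1 = 46 = 2 · 23.
g is a primitive root iff g^(46/q) ≢ 1 (mod 47) for each prime q ∈ {2, 23}.
g = 2: 2^23 ≡ 1 — hits 1, so not a primitive root.
g = 3: 3^23 ≡ 1 — hits 1, so not a primitive root.
g = 4: 4^23 ≡ 1 — hits 1, so not a primitive root.
g = 5: 5^23 ≡ 46; 5^2 ≡ 25 — none is 1, so 5 is a primitive root.
So 5 is the smallest generator of (Z/47Z)^×.

5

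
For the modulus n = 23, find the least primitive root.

5

φ(23) = 23 − 1 = 22 = 2 · 11.
Test candidates g = 2, 3, … against the prime factors q ∈ {2, 11} of φ(23): g is a generator iff g^(22/q) ≢ 1 for every such q.
g = 2: 2^11 ≡ 1 — hits 1, so not a primitive root.
g = 3: 3^11 ≡ 1 — hits 1, so not a primitive root.
g = 4: 4^11 ≡ 1 — hits 1, so not a primitive root.
g = 5: 5^11 ≡ 22; 5^2 ≡ 2 — none is 1, so 5 is a primitive root.
So 5 is the smallest generator of (Z/23Z)^×.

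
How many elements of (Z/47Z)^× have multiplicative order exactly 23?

φ(47) = 47 − 1 = 46 = 2 · 23.
(Z/47Z)^× is cyclic (|G| = 46); a cyclic group of order m has exactly φ(d) elements of each order d | m, and none otherwise.
23 | 46, and φ(23) = 23 − 1 = 22.

22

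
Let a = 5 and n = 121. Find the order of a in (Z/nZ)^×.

55

By Lagrange's theorem, ord_121(5) divides φ(121) = φ(11^2) = 11·(11−1) = 110 = 2 · 5 · 11.
Divisors of 110: 1, 2, 5, 10, 11, 22, 55, 110.
Compute 5^d (mod 121) for the divisors d until we hit 1:
5^1 ≡ 5
5^2 ≡ 25
5^5 ≡ 100
5^10 ≡ 78
5^11 ≡ 27
5^22 ≡ 3
5^55 ≡ 1
Hence ord(5) = 55.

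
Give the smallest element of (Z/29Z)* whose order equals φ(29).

2

φ(29) = 29 − 1 = 28 = 2^2 · 7.
Test candidates g = 2, 3, … against the prime factors q ∈ {2, 7} of φ(29): g is a generator iff g^(28/q) ≢ 1 for every such q.
g = 2: 2^14 ≡ 28; 2^4 ≡ 16 — none is 1, so 2 is a primitive root.
Hence the least primitive root of 29 is 2.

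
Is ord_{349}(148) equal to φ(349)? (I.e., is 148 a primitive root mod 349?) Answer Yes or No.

φ(349) = 349 − 1 = 348 = 2^2 · 3 · 29.
Test 148^(348/q) mod 349 for each prime factor q of 348:
148^174 ≡ 1 (mod 349)  [q = 2: ≡ 1 ✗]
148^116 ≡ 122 (mod 349)  [q = 3: ≢ 1 ✓]
148^12 ≡ 269 (mod 349)  [q = 29: ≢ 1 ✓]
148^174 ≡ 1 shows ord(148) | 174, strictly less than φ(349); not a primitive root.

No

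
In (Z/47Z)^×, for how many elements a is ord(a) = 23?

22

φ(47) = 47 − 1 = 46 = 2 · 23.
(Z/47Z)^× is cyclic (|G| = 46); a cyclic group of order m has exactly φ(d) elements of each order d | m, and none otherwise.
23 | 46, and φ(23) = 23 − 1 = 22.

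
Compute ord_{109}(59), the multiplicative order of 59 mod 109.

Since 59 ∈ (Z/109Z)^×, its order divides φ(109) = 109 − 1 = 108 = 2^2 · 3^3.
Divisors of 108: 1, 2, 3, 4, 6, 9, 12, 18, 27, 36, 54, 108.
Compute 59^d (mod 109) for the divisors d until we hit 1:
59^1 ≡ 59
59^2 ≡ 102
59^3 ≡ 23
59^4 ≡ 49
59^6 ≡ 93
59^9 ≡ 68
59^12 ≡ 38
59^18 ≡ 46
59^27 ≡ 76
59^36 ≡ 45
59^54 ≡ 108
59^108 ≡ 1
Hence ord(59) = 108.

108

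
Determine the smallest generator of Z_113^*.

3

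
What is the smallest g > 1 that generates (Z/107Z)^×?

2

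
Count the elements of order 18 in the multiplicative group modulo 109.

6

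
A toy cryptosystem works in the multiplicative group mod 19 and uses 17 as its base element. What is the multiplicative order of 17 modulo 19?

By Lagrange's theorem, ord_19(17) divides φ(19) = 19 − 1 = 18 = 2 · 3^2.
Divisors of 18: 1, 2, 3, 6, 9, 18.
Test each divisor d:
17^1 ≡ 17
17^2 ≡ 4
17^3 ≡ 11
17^6 ≡ 7
17^9 ≡ 1
The smallest such exponent is 9, so the order of 17 is 9.

9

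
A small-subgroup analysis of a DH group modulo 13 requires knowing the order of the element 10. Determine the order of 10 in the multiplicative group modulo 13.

6

The order of 10 must divide φ(13) = 13 − 1 = 12 = 2^2 · 3.
Divisors of 12: 1, 2, 3, 4, 6, 12.
Test each divisor d:
10^1 ≡ 10 (mod 13)
10^2 ≡ 9 (mod 13)
10^3 ≡ 12 (mod 13)
10^4 ≡ 3 (mod 13)
10^6 ≡ 1 (mod 13) ✓
Therefore the multiplicative order of 10 modulo 13 is 6.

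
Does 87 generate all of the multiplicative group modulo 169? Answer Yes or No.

No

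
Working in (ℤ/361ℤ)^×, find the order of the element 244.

171

The order of 244 must divide φ(361) = φ(19^2) = 19·(19−1) = 342 = 2 · 3^2 · 19.
Divisors of 342: 1, 2, 3, 6, 9, 18, 19, 38, 57, 114, 171, 342.
Evaluate successive powers at the divisors of 342:
244^1 ≡ 244 (mod 361)
244^2 ≡ 332 (mod 361)
244^3 ≡ 144 (mod 361)
244^6 ≡ 159 (mod 361)
244^9 ≡ 153 (mod 361)
244^18 ≡ 305 (mod 361)
244^19 ≡ 54 (mod 361)
244^38 ≡ 28 (mod 361)
244^57 ≡ 68 (mod 361)
244^114 ≡ 292 (mod 361)
244^171 ≡ 1 (mod 361) ✓
So ord_361(244) = 171.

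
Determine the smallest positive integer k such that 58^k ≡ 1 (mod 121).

The order of 58 must divide φ(121) = φ(11^2) = 11·(11−1) = 110 = 2 · 5 · 11.
Divisors of 110: 1, 2, 5, 10, 11, 22, 55, 110.
Compute 58^d (mod 121) for the divisors d until we hit 1:
58^1 ≡ 58 (mod 121)
58^2 ≡ 97 (mod 121)
58^5 ≡ 12 (mod 121)
58^10 ≡ 23 (mod 121)
58^11 ≡ 3 (mod 121)
58^22 ≡ 9 (mod 121)
58^55 ≡ 1 (mod 121) ✓
Therefore the multiplicative order of 58 modulo 121 is 55.

55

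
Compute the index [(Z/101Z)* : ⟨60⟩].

5

The order of 60 must divide φ(101) = 101 − 1 = 100 = 2^2 · 5^2.
Divisors of 100: 1, 2, 4, 5, 10, 20, 25, 50, 100.
Test each divisor d:
60^1 ≡ 60 (mod 101)
60^2 ≡ 65 (mod 101)
60^4 ≡ 84 (mod 101)
60^5 ≡ 91 (mod 101)
60^10 ≡ 100 (mod 101)
60^20 ≡ 1 (mod 101) ✓
Thus |⟨60⟩| = ord(60) = 20.
[(Z/101Z)^× : ⟨60⟩] = 100/20 = 5.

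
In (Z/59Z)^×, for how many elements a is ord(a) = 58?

28

φ(59) = 59 − 1 = 58 = 2 · 29.
In a cyclic group of order 58, there are φ(d) elements of order d for each divisor d of 58, and zero for non-divisors.
58 = 2 · 29 divides 58, and φ(58) = 28.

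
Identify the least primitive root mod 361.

φ(361) = φ(19^2) = 19·(19−1) = 342 = 2 · 3^2 · 19.
Test candidates g = 2, 3, … against the prime factors q ∈ {2, 3, 19} of φ(361): g is a generator iff g^(342/q) ≢ 1 for every such q.
g = 2: 2^171 ≡ 360; 2^114 ≡ 292; 2^18 ≡ 58 — none is 1, so 2 is a primitive root.
Hence the least primitive root of 361 is 2.

2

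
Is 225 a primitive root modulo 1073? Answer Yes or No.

1073 = 29 · 37 is a product of two distinct odd primes, so (Z/1073Z)^× ≅ (Z/29Z)^× × (Z/37Z)^× is not cyclic.
No primitive root modulo 1073 exists; in particular 225 is not one.

No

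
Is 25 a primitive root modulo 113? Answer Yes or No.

No

φ(113) = 113 − 1 = 112 = 2^4 · 7.
It suffices to check that the order of 25 is not a proper divisor of 112: compute 25^(112/q) for q ∈ {2, 7}.
25^56 ≡ 1 (mod 113)  [q = 2: ≡ 1 ✗]
25^16 ≡ 109 (mod 113)  [q = 7: ≢ 1 ✓]
25^56 ≡ 1 shows ord(25) | 56, strictly less than φ(113); not a primitive root.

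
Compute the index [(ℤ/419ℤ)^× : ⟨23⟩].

2

Since 23 ∈ (Z/419Z)^×, its order divides φ(419) = 419 − 1 = 418 = 2 · 11 · 19.
Divisors of 418: 1, 2, 11, 19, 22, 38, 209, 418.
Compute 23^d (mod 419) for the divisors d until we hit 1:
23^1 ≡ 23
23^2 ≡ 110
23^11 ≡ 135
23^19 ≡ 13
23^22 ≡ 208
23^38 ≡ 169
23^209 ≡ 1
The order of 23 is 209, so the subgroup it generates has 209 elements.
Index = |(Z/419Z)^×| / |⟨23⟩| = 418 / 209 = 2.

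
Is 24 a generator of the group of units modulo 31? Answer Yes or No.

Yes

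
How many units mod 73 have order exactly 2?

1

φ(73) = 73 − 1 = 72 = 2^3 · 3^2.
In a cyclic group of order 72, there are φ(d) elements of order d for each divisor d of 72, and zero for non-divisors.
2 | 72, and φ(2) = 2 − 1 = 1.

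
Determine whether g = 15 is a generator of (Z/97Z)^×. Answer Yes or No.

Yes

φ(97) = 97 − 1 = 96 = 2^5 · 3.
15 is a primitive root mod 97 iff 15^(φ(97)/q) ≢ 1 for every prime q | φ(97), i.e. q ∈ {2, 3}.
15^48 ≡ 96 (mod 97)  [q = 2: ≢ 1 ✓]
15^32 ≡ 61 (mod 97)  [q = 3: ≢ 1 ✓]
None equal 1, so ord_97(15) = 96: 15 is a primitive root.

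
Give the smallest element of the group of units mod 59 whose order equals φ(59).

φ(59) = 59 − 1 = 58 = 2 · 29.
g is a primitive root iff g^(58/q) ≢ 1 (mod 59) for each prime q ∈ {2, 29}.
g = 2: 2^29 ≡ 58; 2^2 ≡ 4 — none is 1, so 2 is a primitive root.
The smallest primitive root modulo 59 is 2.

2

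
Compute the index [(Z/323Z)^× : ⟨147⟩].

2

The order of 147 must divide φ(323) = φ(17·19) = (17−1)·(19−1) = 16·18 = 288 = 2^5 · 3^2.
Divisors of 288: 1, 2, 3, 4, 6, 8, 9, 12, 16, 18, 24, 32, 36, 48, 72, 96, 144, 288.
Check 147^d mod 323 for each divisor in increasing order:
147^1 ≡ 147 (mod 323)
147^2 ≡ 291 (mod 323)
147^3 ≡ 141 (mod 323)
147^4 ≡ 55 (mod 323)
147^6 ≡ 178 (mod 323)
147^8 ≡ 118 (mod 323)
147^9 ≡ 227 (mod 323)
147^12 ≡ 30 (mod 323)
147^16 ≡ 35 (mod 323)
147^18 ≡ 172 (mod 323)
147^24 ≡ 254 (mod 323)
147^32 ≡ 256 (mod 323)
147^36 ≡ 191 (mod 323)
147^48 ≡ 239 (mod 323)
147^72 ≡ 305 (mod 323)
147^96 ≡ 273 (mod 323)
147^144 ≡ 1 (mod 323) ✓
Thus |⟨147⟩| = ord(147) = 144.
Index = |(Z/323Z)^×| / |⟨147⟩| = 288 / 144 = 2.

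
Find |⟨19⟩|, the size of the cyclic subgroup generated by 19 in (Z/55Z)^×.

The order of 19 must divide φ(55) = φ(5·11) = (5−1)·(11−1) = 4·10 = 40 = 2^3 · 5.
Divisors of 40: 1, 2, 4, 5, 8, 10, 20, 40.
Compute 19^d (mod 55) for the divisors d until we hit 1:
19^1 ≡ 19
19^2 ≡ 31
19^4 ≡ 26
19^5 ≡ 54
19^8 ≡ 16
19^10 ≡ 1
Hence ord(19) = 10.

10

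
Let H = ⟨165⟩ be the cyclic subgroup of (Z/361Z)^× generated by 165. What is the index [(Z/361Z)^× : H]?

ord(165) | φ(361) = φ(19^2) = 19·(19−1) = 342 = 2 · 3^2 · 19.
Divisors of 342: 1, 2, 3, 6, 9, 18, 19, 38, 57, 114, 171, 342.
Evaluate successive powers at the divisors of 342:
165^1 ≡ 165 (mod 361)
165^2 ≡ 150 (mod 361)
165^3 ≡ 202 (mod 361)
165^6 ≡ 11 (mod 361)
165^9 ≡ 56 (mod 361)
165^18 ≡ 248 (mod 361)
165^19 ≡ 127 (mod 361)
165^38 ≡ 245 (mod 361)
165^57 ≡ 69 (mod 361)
165^114 ≡ 68 (mod 361)
165^171 ≡ 360 (mod 361)
165^342 ≡ 1 (mod 361) ✓
So ord_361(165) = 342, hence |⟨165⟩| = 342.
[(Z/361Z)^× : ⟨165⟩] = 342/342 = 1.

1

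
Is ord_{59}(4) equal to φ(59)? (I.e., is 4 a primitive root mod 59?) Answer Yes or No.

No

φ(59) = 59 − 1 = 58 = 2 · 29.
It suffices to check that the order of 4 is not a proper divisor of 58: compute 4^(58/q) for q ∈ {2, 29}.
4^29 ≡ 1 (mod 59)  [q = 2: ≡ 1 ✗]
4^2 ≡ 16 (mod 59)  [q = 29: ≢ 1 ✓]
The check at q = 2 fails, so 4 generates a proper subgroup.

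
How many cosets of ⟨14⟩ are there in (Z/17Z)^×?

Since 14 ∈ (Z/17Z)^×, its order divides φ(17) = 17 − 1 = 16 = 2^4.
Divisors of 16: 1, 2, 4, 8, 16.
Compute 14^d (mod 17) for the divisors d until we hit 1:
14^1 ≡ 14 (mod 17)
14^2 ≡ 9 (mod 17)
14^4 ≡ 13 (mod 17)
14^8 ≡ 16 (mod 17)
14^16 ≡ 1 (mod 17) ✓
The order of 14 is 16, so the subgroup it generates has 16 elements.
[(Z/17Z)^× : ⟨14⟩] = 16/16 = 1.

1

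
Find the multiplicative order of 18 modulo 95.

Since 18 ∈ (Z/95Z)^×, its order divides φ(95) = φ(5·19) = (5−1)·(19−1) = 4·18 = 72 = 2^3 · 3^2.
Divisors of 72: 1, 2, 3, 4, 6, 8, 9, 12, 18, 24, 36, 72.
Test each divisor d:
18^1 ≡ 18
18^2 ≡ 39
18^3 ≡ 37
18^4 ≡ 1
Therefore the multiplicative order of 18 modulo 95 is 4.

4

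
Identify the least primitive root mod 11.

φ(11) = 11 − 1 = 10 = 2 · 5.
Test candidates g = 2, 3, … against the prime factors q ∈ {2, 5} of φ(11): g is a generator iff g^(10/q) ≢ 1 for every such q.
g = 2: 2^5 ≡ 10; 2^2 ≡ 4 — none is 1, so 2 is a primitive root.
Hence the least primitive root of 11 is 2.

2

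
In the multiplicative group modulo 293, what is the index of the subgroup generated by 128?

ord(128) | φ(293) = 293 − 1 = 292 = 2^2 · 73.
Divisors of 292: 1, 2, 4, 73, 146, 292.
Evaluate successive powers at the divisors of 292:
128^1 ≡ 128 (mod 293)
128^2 ≡ 269 (mod 293)
128^4 ≡ 283 (mod 293)
128^73 ≡ 155 (mod 293)
128^146 ≡ 292 (mod 293)
128^292 ≡ 1 (mod 293) ✓
So ord_293(128) = 292, hence |⟨128⟩| = 292.
Index = |(Z/293Z)^×| / |⟨128⟩| = 292 / 292 = 1.

1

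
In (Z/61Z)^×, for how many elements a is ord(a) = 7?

0

φ(61) = 61 − 1 = 60 = 2^2 · 3 · 5.
(Z/61Z)^× is cyclic (|G| = 60); a cyclic group of order m has exactly φ(d) elements of each order d | m, and none otherwise.
Here 60 is not a multiple of 7, so there are no elements of order 7.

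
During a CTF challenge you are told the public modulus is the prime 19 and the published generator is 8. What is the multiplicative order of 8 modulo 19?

ord(8) | φ(19) = 19 − 1 = 18 = 2 · 3^2.
Divisors of 18: 1, 2, 3, 6, 9, 18.
Test each divisor d:
8^1 ≡ 8 (mod 19)
8^2 ≡ 7 (mod 19)
8^3 ≡ 18 (mod 19)
8^6 ≡ 1 (mod 19) ✓
Hence ord(8) = 6.

6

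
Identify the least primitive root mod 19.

φ(19) = 19 − 1 = 18 = 2 · 3^2.
g is a primitive root iff g^(18/q) ≢ 1 (mod 19) for each prime q ∈ {2, 3}.
g = 2: 2^9 ≡ 18; 2^6 ≡ 7 — none is 1, so 2 is a primitive root.
So 2 is the smallest generator of (Z/19Z)^×.

2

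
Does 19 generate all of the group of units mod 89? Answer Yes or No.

φ(89) = 89 − 1 = 88 = 2^3 · 11.
Test 19^(88/q) mod 89 for each prime factor q of 88:
19^44 ≡ 88 (mod 89)  [q = 2: ≢ 1 ✓]
19^8 ≡ 2 (mod 89)  [q = 11: ≢ 1 ✓]
None equal 1, so ord_89(19) = 88: 19 is a primitive root.

Yes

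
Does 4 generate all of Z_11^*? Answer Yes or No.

No

φ(11) = 11 − 1 = 10 = 2 · 5.
Test 4^(10/q) mod 11 for each prime factor q of 10:
4^5 ≡ 1 (mod 11)  [q = 2: ≡ 1 ✗]
4^2 ≡ 5 (mod 11)  [q = 5: ≢ 1 ✓]
Since 4^5 ≡ 1, the order of 4 divides 5 < 10, so 4 is not a primitive root.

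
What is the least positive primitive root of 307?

5

φ(307) = 307 − 1 = 306 = 2 · 3^2 · 17.
g is a primitive root iff g^(306/q) ≢ 1 (mod 307) for each prime q ∈ {2, 3, 17}.
g = 2: 2^153 ≡ 306; 2^102 ≡ 1 — hits 1, so not a primitive root.
g = 3: 3^153 ≡ 306; 3^102 ≡ 1 — hits 1, so not a primitive root.
g = 4: 4^153 ≡ 1 — hits 1, so not a primitive root.
g = 5: 5^153 ≡ 306; 5^102 ≡ 289; 5^18 ≡ 81 — none is 1, so 5 is a primitive root.
So 5 is the smallest generator of (Z/307Z)^×.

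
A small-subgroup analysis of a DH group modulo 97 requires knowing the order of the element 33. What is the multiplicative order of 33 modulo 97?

8

By Lagrange's theorem, ord_97(33) divides φ(97) = 97 − 1 = 96 = 2^5 · 3.
Divisors of 96: 1, 2, 3, 4, 6, 8, 12, 16, 24, 32, 48, 96.
Compute 33^d (mod 97) for the divisors d until we hit 1:
33^1 ≡ 33 (mod 97)
33^2 ≡ 22 (mod 97)
33^3 ≡ 47 (mod 97)
33^4 ≡ 96 (mod 97)
33^6 ≡ 75 (mod 97)
33^8 ≡ 1 (mod 97) ✓
Therefore the multiplicative order of 33 modulo 97 is 8.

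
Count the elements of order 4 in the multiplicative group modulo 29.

φ(29) = 29 − 1 = 28 = 2^2 · 7.
(Z/29Z)^× is cyclic (|G| = 28); a cyclic group of order m has exactly φ(d) elements of each order d | m, and none otherwise.
4 = 2^2 divides 28, and φ(4) = 2.

2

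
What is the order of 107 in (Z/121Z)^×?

By Lagrange's theorem, ord_121(107) divides φ(121) = φ(11^2) = 11·(11−1) = 110 = 2 · 5 · 11.
Divisors of 110: 1, 2, 5, 10, 11, 22, 55, 110.
Compute 107^d (mod 121) for the divisors d until we hit 1:
107^1 ≡ 107
107^2 ≡ 75
107^5 ≡ 21
107^10 ≡ 78
107^11 ≡ 118
107^22 ≡ 9
107^55 ≡ 120
107^110 ≡ 1
Therefore the multiplicative order of 107 modulo 121 is 110.

110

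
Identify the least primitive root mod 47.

5

φ(47) = 47 − 1 = 46 = 2 · 23.
Test candidates g = 2, 3, … against the prime factors q ∈ {2, 23} of φ(47): g is a generator iff g^(46/q) ≢ 1 for every such q.
g = 2: 2^23 ≡ 1 — hits 1, so not a primitive root.
g = 3: 3^23 ≡ 1 — hits 1, so not a primitive root.
g = 4: 4^23 ≡ 1 — hits 1, so not a primitive root.
g = 5: 5^23 ≡ 46; 5^2 ≡ 25 — none is 1, so 5 is a primitive root.
So 5 is the smallest generator of (Z/47Z)^×.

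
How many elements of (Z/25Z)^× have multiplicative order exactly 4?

2

φ(25) = φ(5^2) = 5·(5−1) = 20 = 2^2 · 5.
In a cyclic group of order 20, there are φ(d) elements of order d for each divisor d of 20, and zero for non-divisors.
4 = 2^2 divides 20, and φ(4) = 2.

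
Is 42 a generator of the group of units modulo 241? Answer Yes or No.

Yes

φ(241) = 241 − 1 = 240 = 2^4 · 3 · 5.
An element g generates (Z/241Z)^× iff g^(240/q) ≢ 1 (mod 241) for each prime q ∈ {2, 3, 5}.
42^120 ≡ 240 (mod 241)  [q = 2: ≢ 1 ✓]
42^80 ≡ 15 (mod 241)  [q = 3: ≢ 1 ✓]
42^48 ≡ 205 (mod 241)  [q = 5: ≢ 1 ✓]
All checks pass, so 42 has order 240 and is a primitive root modulo 241.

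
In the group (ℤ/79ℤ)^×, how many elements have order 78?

φ(79) = 79 − 1 = 78 = 2 · 3 · 13.
(Z/79Z)^× is cyclic (|G| = 78); a cyclic group of order m has exactly φ(d) elements of each order d | m, and none otherwise.
78 = 2 · 3 · 13 divides 78, and φ(78) = 24.

24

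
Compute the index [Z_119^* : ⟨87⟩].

4

The order of 87 must divide φ(119) = φ(7·17) = (7−1)·(17−1) = 6·16 = 96 = 2^5 · 3.
Divisors of 96: 1, 2, 3, 4, 6, 8, 12, 16, 24, 32, 48, 96.
Check 87^d mod 119 for each divisor in increasing order:
87^1 ≡ 87 (mod 119)
87^2 ≡ 72 (mod 119)
87^3 ≡ 76 (mod 119)
87^4 ≡ 67 (mod 119)
87^6 ≡ 64 (mod 119)
87^8 ≡ 86 (mod 119)
87^12 ≡ 50 (mod 119)
87^16 ≡ 18 (mod 119)
87^24 ≡ 1 (mod 119) ✓
The order of 87 is 24, so the subgroup it generates has 24 elements.
Index = |(Z/119Z)^×| / |⟨87⟩| = 96 / 24 = 4.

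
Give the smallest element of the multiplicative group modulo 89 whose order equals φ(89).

3

φ(89) = 89 − 1 = 88 = 2^3 · 11.
Test candidates g = 2, 3, … against the prime factors q ∈ {2, 11} of φ(89): g is a generator iff g^(88/q) ≢ 1 for every such q.
g = 2: 2^44 ≡ 1 — hits 1, so not a primitive root.
g = 3: 3^44 ≡ 88; 3^8 ≡ 64 — none is 1, so 3 is a primitive root.
Hence the least primitive root of 89 is 3.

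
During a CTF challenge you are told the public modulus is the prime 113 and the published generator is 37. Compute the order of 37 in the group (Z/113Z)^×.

By Lagrange's theorem, ord_113(37) divides φ(113) = 113 − 1 = 112 = 2^4 · 7.
Divisors of 112: 1, 2, 4, 7, 8, 14, 16, 28, 56, 112.
Evaluate successive powers at the divisors of 112:
37^1 ≡ 37 (mod 113)
37^2 ≡ 13 (mod 113)
37^4 ≡ 56 (mod 113)
37^7 ≡ 42 (mod 113)
37^8 ≡ 85 (mod 113)
37^14 ≡ 69 (mod 113)
37^16 ≡ 106 (mod 113)
37^28 ≡ 15 (mod 113)
37^56 ≡ 112 (mod 113)
37^112 ≡ 1 (mod 113) ✓
Therefore the multiplicative order of 37 modulo 113 is 112.

112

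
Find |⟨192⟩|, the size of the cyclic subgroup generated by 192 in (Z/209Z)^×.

By Lagrange's theorem, ord_209(192) divides φ(209) = φ(11·19) = (11−1)·(19−1) = 10·18 = 180 = 2^2 · 3^2 · 5.
Divisors of 180: 1, 2, 3, 4, 5, 6, 9, 10, 12, 15, 18, 20, 30, 36, 45, 60, 90, 180.
Check 192^d mod 209 for each divisor in increasing order:
192^1 ≡ 192
192^2 ≡ 80
192^3 ≡ 103
192^4 ≡ 130
192^5 ≡ 89
192^6 ≡ 159
192^9 ≡ 75
192^10 ≡ 188
192^12 ≡ 201
192^15 ≡ 12
192^18 ≡ 191
192^20 ≡ 23
192^30 ≡ 144
192^36 ≡ 115
192^45 ≡ 56
192^60 ≡ 45
192^90 ≡ 1
So ord_209(192) = 90.

90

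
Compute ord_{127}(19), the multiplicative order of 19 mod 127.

3

The order of 19 must divide φ(127) = 127 − 1 = 126 = 2 · 3^2 · 7.
Divisors of 126: 1, 2, 3, 6, 7, 9, 14, 18, 21, 42, 63, 126.
Compute 19^d (mod 127) for the divisors d until we hit 1:
19^1 ≡ 19 (mod 127)
19^2 ≡ 107 (mod 127)
19^3 ≡ 1 (mod 127) ✓
So ord_127(19) = 3.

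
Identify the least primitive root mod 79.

3

φ(79) = 79 − 1 = 78 = 2 · 3 · 13.
g is a primitive root iff g^(78/q) ≢ 1 (mod 79) for each prime q ∈ {2, 3, 13}.
g = 2: 2^39 ≡ 1 — hits 1, so not a primitive root.
g = 3: 3^39 ≡ 78; 3^26 ≡ 23; 3^6 ≡ 18 — none is 1, so 3 is a primitive root.
So 3 is the smallest generator of (Z/79Z)^×.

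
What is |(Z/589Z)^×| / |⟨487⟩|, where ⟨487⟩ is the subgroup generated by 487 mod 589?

18

The order of 487 must divide φ(589) = φ(19·31) = (19−1)·(31−1) = 18·30 = 540 = 2^2 · 3^3 · 5.
Divisors of 540: 1, 2, 3, 4, 5, 6, 9, 10, 12, 15, 18, 20, 27, 30, 36, 45, 54, 60, 90, 108, 135, 180, 270, 540.
Test each divisor d:
487^1 ≡ 487
487^2 ≡ 391
487^3 ≡ 170
487^4 ≡ 330
487^5 ≡ 502
487^6 ≡ 39
487^9 ≡ 151
487^10 ≡ 501
487^12 ≡ 343
487^15 ≡ 588
487^18 ≡ 419
487^20 ≡ 87
487^27 ≡ 246
487^30 ≡ 1
The order of 487 is 30, so the subgroup it generates has 30 elements.
[(Z/589Z)^× : ⟨487⟩] = 540/30 = 18.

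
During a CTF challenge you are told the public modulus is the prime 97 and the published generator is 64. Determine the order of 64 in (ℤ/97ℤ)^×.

8

The order of 64 must divide φ(97) = 97 − 1 = 96 = 2^5 · 3.
Divisors of 96: 1, 2, 3, 4, 6, 8, 12, 16, 24, 32, 48, 96.
Evaluate successive powers at the divisors of 96:
64^1 ≡ 64
64^2 ≡ 22
64^3 ≡ 50
64^4 ≡ 96
64^6 ≡ 75
64^8 ≡ 1
The smallest such exponent is 8, so the order of 64 is 8.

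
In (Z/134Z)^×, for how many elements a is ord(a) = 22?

10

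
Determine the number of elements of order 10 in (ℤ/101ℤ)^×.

4

φ(101) = 101 − 1 = 100 = 2^2 · 5^2.
(Z/101Z)^× is cyclic (|G| = 100); a cyclic group of order m has exactly φ(d) elements of each order d | m, and none otherwise.
10 = 2 · 5 divides 100, and φ(10) = 4.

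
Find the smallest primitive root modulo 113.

3

φ(113) = 113 − 1 = 112 = 2^4 · 7.
Test candidates g = 2, 3, … against the prime factors q ∈ {2, 7} of φ(113): g is a generator iff g^(112/q) ≢ 1 for every such q.
g = 2: 2^56 ≡ 1 — hits 1, so not a primitive root.
g = 3: 3^56 ≡ 112; 3^16 ≡ 49 — none is 1, so 3 is a primitive root.
Hence the least primitive root of 113 is 3.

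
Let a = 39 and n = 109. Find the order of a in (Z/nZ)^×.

ord(39) | φ(109) = 109 − 1 = 108 = 2^2 · 3^3.
Divisors of 108: 1, 2, 3, 4, 6, 9, 12, 18, 27, 36, 54, 108.
Check 39^d mod 109 for each divisor in increasing order:
39^1 ≡ 39
39^2 ≡ 104
39^3 ≡ 23
39^4 ≡ 25
39^6 ≡ 93
39^9 ≡ 68
39^12 ≡ 38
39^18 ≡ 46
39^27 ≡ 76
39^36 ≡ 45
39^54 ≡ 108
39^108 ≡ 1
Hence ord(39) = 108.

108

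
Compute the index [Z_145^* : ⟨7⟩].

The order of 7 must divide φ(145) = φ(5·29) = (5−1)·(29−1) = 4·28 = 112 = 2^4 · 7.
Divisors of 112: 1, 2, 4, 7, 8, 14, 16, 28, 56, 112.
Compute 7^d (mod 145) for the divisors d until we hit 1:
7^1 ≡ 7
7^2 ≡ 49
7^4 ≡ 81
7^7 ≡ 88
7^8 ≡ 36
7^14 ≡ 59
7^16 ≡ 136
7^28 ≡ 1
So ord_145(7) = 28, hence |⟨7⟩| = 28.
[(Z/145Z)^× : ⟨7⟩] = 112/28 = 4.

4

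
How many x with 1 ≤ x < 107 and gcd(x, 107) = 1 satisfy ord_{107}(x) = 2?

1

φ(107) = 107 − 1 = 106 = 2 · 53.
In a cyclic group of order 106, there are φ(d) elements of order d for each divisor d of 106, and zero for non-divisors.
2 | 106, and φ(2) = 2 − 1 = 1.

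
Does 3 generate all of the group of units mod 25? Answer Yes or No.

Yes

φ(25) = φ(5^2) = 5·(5−1) = 20 = 2^2 · 5.
3 is a primitive root mod 25 iff 3^(φ(25)/q) ≢ 1 for every prime q | φ(25), i.e. q ∈ {2, 5}.
3^10 ≡ 24 (mod 25)  [q = 2: ≢ 1 ✓]
3^4 ≡ 6 (mod 25)  [q = 5: ≢ 1 ✓]
None equal 1, so ord_25(3) = 20: 3 is a primitive root.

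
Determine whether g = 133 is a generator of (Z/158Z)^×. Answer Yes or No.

Yes

φ(158) = φ(2)·φ(79) = 1·78 = 78 = 2 · 3 · 13.
An element g generates (Z/158Z)^× iff g^(78/q) ≢ 1 (mod 158) for each prime q ∈ {2, 3, 13}.
133^39 ≡ 157 (mod 158)  [q = 2: ≢ 1 ✓]
133^26 ≡ 23 (mod 158)  [q = 3: ≢ 1 ✓]
133^6 ≡ 131 (mod 158)  [q = 13: ≢ 1 ✓]
Every test exponent gives a nontrivial residue, hence 133 generates the full group.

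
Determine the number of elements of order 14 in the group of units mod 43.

6

φ(43) = 43 − 1 = 42 = 2 · 3 · 7.
(Z/43Z)^× is cyclic (|G| = 42); a cyclic group of order m has exactly φ(d) elements of each order d | m, and none otherwise.
14 = 2 · 7 divides 42, and φ(14) = 6.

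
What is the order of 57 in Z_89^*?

The order of 57 must divide φ(89) = 89 − 1 = 88 = 2^3 · 11.
Divisors of 88: 1, 2, 4, 8, 11, 22, 44, 88.
Compute 57^d (mod 89) for the divisors d until we hit 1:
57^1 ≡ 57
57^2 ≡ 45
57^4 ≡ 67
57^8 ≡ 39
57^11 ≡ 88
57^22 ≡ 1
The smallest such exponent is 22, so the order of 57 is 22.

22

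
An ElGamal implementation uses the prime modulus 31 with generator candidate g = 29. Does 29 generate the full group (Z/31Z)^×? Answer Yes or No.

No

φ(31) = 31 − 1 = 30 = 2 · 3 · 5.
Test 29^(30/q) mod 31 for each prime factor q of 30:
29^15 ≡ 30 (mod 31)  [q = 2: ≢ 1 ✓]
29^10 ≡ 1 (mod 31)  [q = 3: ≡ 1 ✗]
29^6 ≡ 2 (mod 31)  [q = 5: ≢ 1 ✓]
29^10 ≡ 1 shows ord(29) | 10, strictly less than φ(31); not a primitive root.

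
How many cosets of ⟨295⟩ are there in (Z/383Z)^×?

2

ord(295) | φ(383) = 383 − 1 = 382 = 2 · 191.
Divisors of 382: 1, 2, 191, 382.
Compute 295^d (mod 383) for the divisors d until we hit 1:
295^1 ≡ 295 (mod 383)
295^2 ≡ 84 (mod 383)
295^191 ≡ 1 (mod 383) ✓
The order of 295 is 191, so the subgroup it generates has 191 elements.
Index = |(Z/383Z)^×| / |⟨295⟩| = 382 / 191 = 2.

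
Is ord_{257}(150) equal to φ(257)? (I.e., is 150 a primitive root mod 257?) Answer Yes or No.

φ(257) = 257 − 1 = 256 = 2^8.
An element g generates (Z/257Z)^× iff g^(256/q) ≢ 1 (mod 257) for each prime q ∈ {2}.
150^128 ≡ 256 (mod 257)  [q = 2: ≢ 1 ✓]
Every test exponent gives a nontrivial residue, hence 150 generates the full group.

Yes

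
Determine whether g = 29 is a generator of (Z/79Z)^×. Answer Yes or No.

φ(79) = 79 − 1 = 78 = 2 · 3 · 13.
29 is a primitive root mod 79 iff 29^(φ(79)/q) ≢ 1 for every prime q | φ(79), i.e. q ∈ {2, 3, 13}.
29^39 ≡ 78 (mod 79)  [q = 2: ≢ 1 ✓]
29^26 ≡ 55 (mod 79)  [q = 3: ≢ 1 ✓]
29^6 ≡ 10 (mod 79)  [q = 13: ≢ 1 ✓]
Every test exponent gives a nontrivial residue, hence 29 generates the full group.

Yes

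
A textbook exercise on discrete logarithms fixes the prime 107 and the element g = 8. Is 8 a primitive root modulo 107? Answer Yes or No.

φ(107) = 107 − 1 = 106 = 2 · 53.
An element g generates (Z/107Z)^× iff g^(106/q) ≢ 1 (mod 107) for each prime q ∈ {2, 53}.
8^53 ≡ 106 (mod 107)  [q = 2: ≢ 1 ✓]
8^2 ≡ 64 (mod 107)  [q = 53: ≢ 1 ✓]
Every test exponent gives a nontrivial residue, hence 8 generates the full group.

Yes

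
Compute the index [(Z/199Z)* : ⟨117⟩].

6

ord(117) | φ(199) = 199 − 1 = 198 = 2 · 3^2 · 11.
Divisors of 198: 1, 2, 3, 6, 9, 11, 18, 22, 33, 66, 99, 198.
Evaluate successive powers at the divisors of 198:
117^1 ≡ 117 (mod 199)
117^2 ≡ 157 (mod 199)
117^3 ≡ 61 (mod 199)
117^6 ≡ 139 (mod 199)
117^9 ≡ 121 (mod 199)
117^11 ≡ 92 (mod 199)
117^18 ≡ 114 (mod 199)
117^22 ≡ 106 (mod 199)
117^33 ≡ 1 (mod 199) ✓
The order of 117 is 33, so the subgroup it generates has 33 elements.
The index is φ(199) / ord(117) = 198 / 33 = 6.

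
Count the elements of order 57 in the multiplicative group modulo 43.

0

φ(43) = 43 − 1 = 42 = 2 · 3 · 7.
In a cyclic group of order 42, there are φ(d) elements of order d for each divisor d of 42, and zero for non-divisors.
Here 42 is not a multiple of 57, so there are no elements of order 57.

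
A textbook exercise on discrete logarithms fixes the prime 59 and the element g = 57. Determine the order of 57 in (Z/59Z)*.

ord(57) | φ(59) = 59 − 1 = 58 = 2 · 29.
Divisors of 58: 1, 2, 29, 58.
Test each divisor d:
57^1 ≡ 57 (mod 59)
57^2 ≡ 4 (mod 59)
57^29 ≡ 1 (mod 59) ✓
Therefore the multiplicative order of 57 modulo 59 is 29.

29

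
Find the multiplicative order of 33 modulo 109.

4

By Lagrange's theorem, ord_109(33) divides φ(109) = 109 − 1 = 108 = 2^2 · 3^3.
Divisors of 108: 1, 2, 3, 4, 6, 9, 12, 18, 27, 36, 54, 108.
Evaluate successive powers at the divisors of 108:
33^1 ≡ 33
33^2 ≡ 108
33^3 ≡ 76
33^4 ≡ 1
So ord_109(33) = 4.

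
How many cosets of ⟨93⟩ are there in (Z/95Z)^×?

The order of 93 must divide φ(95) = φ(5·19) = (5−1)·(19−1) = 4·18 = 72 = 2^3 · 3^2.
Divisors of 72: 1, 2, 3, 4, 6, 8, 9, 12, 18, 24, 36, 72.
Check 93^d mod 95 for each divisor in increasing order:
93^1 ≡ 93 (mod 95)
93^2 ≡ 4 (mod 95)
93^3 ≡ 87 (mod 95)
93^4 ≡ 16 (mod 95)
93^6 ≡ 64 (mod 95)
93^8 ≡ 66 (mod 95)
93^9 ≡ 58 (mod 95)
93^12 ≡ 11 (mod 95)
93^18 ≡ 39 (mod 95)
93^24 ≡ 26 (mod 95)
93^36 ≡ 1 (mod 95) ✓
The order of 93 is 36, so the subgroup it generates has 36 elements.
[(Z/95Z)^× : ⟨93⟩] = 72/36 = 2.

2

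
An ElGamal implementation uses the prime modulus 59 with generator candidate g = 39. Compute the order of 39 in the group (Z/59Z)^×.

The order of 39 must divide φ(59) = 59 − 1 = 58 = 2 · 29.
Divisors of 58: 1, 2, 29, 58.
Test each divisor d:
39^1 ≡ 39
39^2 ≡ 46
39^29 ≡ 58
39^58 ≡ 1
So ord_59(39) = 58.

58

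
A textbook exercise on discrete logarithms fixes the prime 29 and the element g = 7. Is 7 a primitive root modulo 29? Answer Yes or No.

φ(29) = 29 − 1 = 28 = 2^2 · 7.
7 is a primitive root mod 29 iff 7^(φ(29)/q) ≢ 1 for every prime q | φ(29), i.e. q ∈ {2, 7}.
7^14 ≡ 1 (mod 29)  [q = 2: ≡ 1 ✗]
7^4 ≡ 23 (mod 29)  [q = 7: ≢ 1 ✓]
Since 7^14 ≡ 1, the order of 7 divides 14 < 28, so 7 is not a primitive root.

No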